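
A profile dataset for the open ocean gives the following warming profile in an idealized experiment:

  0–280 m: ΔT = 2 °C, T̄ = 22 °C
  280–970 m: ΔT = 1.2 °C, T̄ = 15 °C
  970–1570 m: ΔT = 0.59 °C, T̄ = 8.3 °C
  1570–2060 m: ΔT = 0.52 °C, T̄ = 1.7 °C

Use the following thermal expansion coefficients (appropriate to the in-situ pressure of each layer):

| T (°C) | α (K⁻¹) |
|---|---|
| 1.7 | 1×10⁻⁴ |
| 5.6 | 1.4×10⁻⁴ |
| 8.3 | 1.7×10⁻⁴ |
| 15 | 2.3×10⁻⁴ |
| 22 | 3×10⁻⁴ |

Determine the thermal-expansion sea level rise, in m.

Layer 1 at 22 °C → α = 3×10⁻⁴ K⁻¹
Layer 2 at 15 °C → α = 2.3×10⁻⁴ K⁻¹
Layer 3 at 8.3 °C → α = 1.7×10⁻⁴ K⁻¹
Layer 4 at 1.7 °C → α = 1×10⁻⁴ K⁻¹
0–280 m: 280 × 2 × 3×10⁻⁴ = 0.16800 m
Layer 2: 1.2 × 690 × 2.3×10⁻⁴ = 0.19044 m
970–1570 m: 0.59 × 600 × 1.7×10⁻⁴ = 0.06018 m
1×10⁻⁴ × 0.52 × 490 = 0.02548 m
Δh = 0.16800 + 0.19044 + 0.06018 + 0.02548 = 0.44410 m

Δh = 0.444 m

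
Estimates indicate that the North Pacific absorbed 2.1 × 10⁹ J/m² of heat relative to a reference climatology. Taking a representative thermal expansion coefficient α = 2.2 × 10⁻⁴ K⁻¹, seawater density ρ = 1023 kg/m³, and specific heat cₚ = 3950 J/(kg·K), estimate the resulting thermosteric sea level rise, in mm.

Δh = αQ/(ρcₚ) = 2.2×10⁻⁴ × 2.1×10⁹ / (1023 × 3950) ≈ 0.11433 m

Δh = 114 mm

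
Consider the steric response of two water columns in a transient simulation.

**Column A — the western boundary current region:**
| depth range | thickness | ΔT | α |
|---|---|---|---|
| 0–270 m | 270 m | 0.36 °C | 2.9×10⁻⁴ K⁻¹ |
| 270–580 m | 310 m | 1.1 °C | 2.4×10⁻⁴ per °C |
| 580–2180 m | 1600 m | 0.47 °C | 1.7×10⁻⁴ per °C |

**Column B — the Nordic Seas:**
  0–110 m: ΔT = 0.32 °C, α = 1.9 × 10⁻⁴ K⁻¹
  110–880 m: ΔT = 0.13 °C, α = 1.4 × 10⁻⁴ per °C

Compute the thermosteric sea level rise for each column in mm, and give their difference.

A 0.36 × 2.9×10⁻⁴ × 270 = 0.028188 m
A 270–580 m: 2.4×10⁻⁴ × 310 × 1.1 = 0.08184 m
A 580–2180 m: 1.7×10⁻⁴ × 1600 × 0.47 = 0.12784 m
A total: 0.237868 m
B 110 × 0.32 × 1.9×10⁻⁴ = 0.006688 m
B Layer 2: 1.4×10⁻⁴ × 0.13 × 770 = 0.014014 m
B total: 0.020702 m
Difference: 0.237868 − 0.020702 = 0.217166 m

Δh_A ≈ 240 mm, Δh_B ≈ 21 mm; difference ≈ 220 mm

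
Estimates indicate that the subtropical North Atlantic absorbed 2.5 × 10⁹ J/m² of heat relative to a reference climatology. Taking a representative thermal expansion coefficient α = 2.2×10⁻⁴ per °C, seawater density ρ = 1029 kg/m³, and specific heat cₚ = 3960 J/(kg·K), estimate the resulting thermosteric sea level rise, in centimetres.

Δh = αQ/(ρcₚ) = 2.2×10⁻⁴ × 2.5×10⁹ / (1029 × 3960) ≈ 0.13497 m

13.5 cm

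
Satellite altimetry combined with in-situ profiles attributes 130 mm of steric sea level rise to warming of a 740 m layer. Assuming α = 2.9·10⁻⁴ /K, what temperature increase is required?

ΔT = Δh/(αH) = 0.13 / (2.9×10⁻⁴ × 740) ≈ 0.6058 K

0.606 K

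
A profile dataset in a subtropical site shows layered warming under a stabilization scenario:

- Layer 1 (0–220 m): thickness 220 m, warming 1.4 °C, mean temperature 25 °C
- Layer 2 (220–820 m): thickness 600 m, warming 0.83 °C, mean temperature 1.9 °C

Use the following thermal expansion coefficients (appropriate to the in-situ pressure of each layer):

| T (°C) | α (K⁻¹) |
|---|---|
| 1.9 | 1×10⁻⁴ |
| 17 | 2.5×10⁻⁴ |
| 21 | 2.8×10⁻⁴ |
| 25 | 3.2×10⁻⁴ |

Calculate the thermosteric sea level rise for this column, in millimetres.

Layer 1 at 25 °C → α = 3.2×10⁻⁴ K⁻¹
Layer 2 at 1.9 °C → α = 1×10⁻⁴ K⁻¹
1.4 × 220 × 3.2×10⁻⁴ = 0.09856 m
Layer 2: 0.83 × 600 × 1×10⁻⁴ = 0.04980 m
Δh = 0.09856 + 0.04980 = 0.14836 m

148 mm of thermosteric rise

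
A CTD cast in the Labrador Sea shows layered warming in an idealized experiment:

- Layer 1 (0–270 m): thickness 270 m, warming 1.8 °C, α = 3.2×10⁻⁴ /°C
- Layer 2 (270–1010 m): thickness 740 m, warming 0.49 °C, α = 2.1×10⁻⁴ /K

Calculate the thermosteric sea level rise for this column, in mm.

0–270 m: 1.8 × 270 × 3.2×10⁻⁴ = 0.15552 m
Layer 2: 0.49 × 740 × 2.1×10⁻⁴ = 0.076146 m
Δh = 0.15552 + 0.076146 = 0.231666 m ≈ 232 mm

Δh ≈ 232 mm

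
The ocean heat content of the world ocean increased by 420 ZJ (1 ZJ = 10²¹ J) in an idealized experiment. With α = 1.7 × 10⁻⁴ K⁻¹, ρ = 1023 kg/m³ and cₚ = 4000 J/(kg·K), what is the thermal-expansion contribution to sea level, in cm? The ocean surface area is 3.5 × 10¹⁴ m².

Per unit area: Q = 420×10²¹ / (3.5×10¹⁴) = 1.2×10⁹ J/m²
Δh = αQ/(ρcₚ) = 1.7×10⁻⁴ × 1.2×10⁹ / (1023 × 4000) ≈ 0.049853 m

Δh = 5.0 cm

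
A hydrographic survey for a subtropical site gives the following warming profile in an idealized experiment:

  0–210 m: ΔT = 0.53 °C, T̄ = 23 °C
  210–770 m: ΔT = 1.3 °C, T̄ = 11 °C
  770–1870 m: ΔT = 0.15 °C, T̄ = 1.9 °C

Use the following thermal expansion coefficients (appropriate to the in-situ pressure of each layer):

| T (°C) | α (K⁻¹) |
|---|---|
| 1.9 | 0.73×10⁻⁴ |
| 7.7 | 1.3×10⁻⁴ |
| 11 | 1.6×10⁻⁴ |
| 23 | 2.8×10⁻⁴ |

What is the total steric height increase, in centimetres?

Layer 1 at 23 °C → α = 2.8×10⁻⁴ K⁻¹
Layer 2 at 11 °C → α = 1.6×10⁻⁴ K⁻¹
Layer 3 at 1.9 °C → α = 0.73×10⁻⁴ K⁻¹
0–210 m: 0.53 × 210 × 2.8×10⁻⁴ = 0.031164 m
Layer 2: 1.3 × 560 × 1.6×10⁻⁴ = 0.11648 m
770–1870 m: 1100 × 0.15 × 0.73×10⁻⁴ = 0.012045 m
Δh = 0.031164 + 0.11648 + 0.012045 = 0.159689 m ≈ 16.0 cm

about 16.0 cm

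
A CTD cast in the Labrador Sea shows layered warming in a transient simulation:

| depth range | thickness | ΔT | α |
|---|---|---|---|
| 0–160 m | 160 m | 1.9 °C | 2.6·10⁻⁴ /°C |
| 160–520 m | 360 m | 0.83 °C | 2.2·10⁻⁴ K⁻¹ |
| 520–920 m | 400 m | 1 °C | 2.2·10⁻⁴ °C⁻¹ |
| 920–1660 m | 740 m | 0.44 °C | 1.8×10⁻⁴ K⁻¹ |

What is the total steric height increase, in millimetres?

0–160 m: 1.9 × 160 × 2.6×10⁻⁴ = 0.07904 m
160–520 m: 0.83 × 2.2×10⁻⁴ × 360 = 0.065736 m
520–920 m: 1 × 400 × 2.2×10⁻⁴ = 0.08800 m
920–1660 m: 740 × 0.44 × 1.8×10⁻⁴ = 0.058608 m
Δh = 0.07904 + 0.065736 + 0.08800 + 0.058608 = 0.291384 m ≈ 291 mm

about 291 mm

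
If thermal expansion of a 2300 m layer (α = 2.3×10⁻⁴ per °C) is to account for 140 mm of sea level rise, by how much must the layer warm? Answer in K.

ΔT = Δh/(αH) = 0.14 / (2.3×10⁻⁴ × 2300) ≈ 0.2647 K

ΔT ≈ 0.26 K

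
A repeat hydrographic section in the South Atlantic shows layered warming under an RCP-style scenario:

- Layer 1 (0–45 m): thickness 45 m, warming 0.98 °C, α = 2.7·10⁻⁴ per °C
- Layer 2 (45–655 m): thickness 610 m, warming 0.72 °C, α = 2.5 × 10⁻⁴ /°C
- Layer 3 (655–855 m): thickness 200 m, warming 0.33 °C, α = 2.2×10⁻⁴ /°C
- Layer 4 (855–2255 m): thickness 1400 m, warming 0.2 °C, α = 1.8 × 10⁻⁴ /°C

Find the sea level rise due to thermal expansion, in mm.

Δh ≈ 187 mm

45 × 2.7×10⁻⁴ × 0.98 = 0.011907 m
45–655 m: 0.72 × 2.5×10⁻⁴ × 610 = 0.10980 m
Layer 3: 0.33 × 200 × 2.2×10⁻⁴ = 0.01452 m
Layer 4: 0.2 × 1.8×10⁻⁴ × 1400 = 0.05040 m
Δh = 0.011907 + 0.10980 + 0.01452 + 0.05040 = 0.186627 m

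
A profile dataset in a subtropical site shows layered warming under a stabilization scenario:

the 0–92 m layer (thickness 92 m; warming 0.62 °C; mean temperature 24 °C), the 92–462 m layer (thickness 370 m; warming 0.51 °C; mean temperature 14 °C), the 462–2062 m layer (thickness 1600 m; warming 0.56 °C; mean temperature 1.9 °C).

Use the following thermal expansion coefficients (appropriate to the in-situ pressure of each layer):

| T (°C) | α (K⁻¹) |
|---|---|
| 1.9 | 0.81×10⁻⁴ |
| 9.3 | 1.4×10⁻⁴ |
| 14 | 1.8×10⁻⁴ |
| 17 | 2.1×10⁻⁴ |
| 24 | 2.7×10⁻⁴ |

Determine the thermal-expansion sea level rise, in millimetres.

Layer 1 at 24 °C → α = 2.7×10⁻⁴ K⁻¹
Layer 2 at 14 °C → α = 1.8×10⁻⁴ K⁻¹
Layer 3 at 1.9 °C → α = 0.81×10⁻⁴ K⁻¹
0–92 m: 0.62 × 92 × 2.7×10⁻⁴ = 0.0154008 m
Layer 2: 0.51 × 370 × 1.8×10⁻⁴ = 0.033966 m
1600 × 0.56 × 0.81×10⁻⁴ = 0.072576 m
Δh = 0.0154008 + 0.033966 + 0.072576 = 0.1219428 m

122 mm of thermosteric rise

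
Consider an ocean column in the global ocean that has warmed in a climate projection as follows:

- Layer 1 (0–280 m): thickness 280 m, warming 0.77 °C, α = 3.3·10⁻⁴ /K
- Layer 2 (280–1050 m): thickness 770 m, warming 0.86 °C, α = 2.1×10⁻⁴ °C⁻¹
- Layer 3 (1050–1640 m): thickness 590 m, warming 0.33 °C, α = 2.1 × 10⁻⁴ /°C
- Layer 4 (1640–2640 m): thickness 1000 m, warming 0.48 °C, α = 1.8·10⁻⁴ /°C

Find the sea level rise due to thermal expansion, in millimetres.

Δh ≈ 337 mm

3.3×10⁻⁴ × 0.77 × 280 = 0.071148 m
280–1050 m: 0.86 × 2.1×10⁻⁴ × 770 = 0.139062 m
Layer 3: 0.33 × 2.1×10⁻⁴ × 590 = 0.040887 m
Layer 4: 1.8×10⁻⁴ × 1000 × 0.48 = 0.08640 m
Δh = 0.071148 + 0.139062 + 0.040887 + 0.08640 = 0.337497 m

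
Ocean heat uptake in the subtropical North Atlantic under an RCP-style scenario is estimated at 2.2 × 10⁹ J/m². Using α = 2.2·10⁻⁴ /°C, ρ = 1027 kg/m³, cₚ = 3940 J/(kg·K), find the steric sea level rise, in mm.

Δh = αQ/(ρcₚ) = 2.2×10⁻⁴ × 2.2×10⁹ / (1027 × 3940) ≈ 0.11961 m

Δh = 120 mm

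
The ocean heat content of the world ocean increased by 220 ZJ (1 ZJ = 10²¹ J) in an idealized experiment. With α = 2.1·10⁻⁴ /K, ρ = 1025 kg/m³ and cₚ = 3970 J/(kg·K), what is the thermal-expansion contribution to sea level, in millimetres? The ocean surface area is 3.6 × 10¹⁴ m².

about 31.5 mm

Per unit area: Q = 220×10²¹ / (3.6×10¹⁴) ≈ 6.111×10⁸ J/m²
Δh = αQ/(ρcₚ) = 2.1×10⁻⁴ × 6.111×10⁸ / (1025 × 3970) ≈ 0.031537 m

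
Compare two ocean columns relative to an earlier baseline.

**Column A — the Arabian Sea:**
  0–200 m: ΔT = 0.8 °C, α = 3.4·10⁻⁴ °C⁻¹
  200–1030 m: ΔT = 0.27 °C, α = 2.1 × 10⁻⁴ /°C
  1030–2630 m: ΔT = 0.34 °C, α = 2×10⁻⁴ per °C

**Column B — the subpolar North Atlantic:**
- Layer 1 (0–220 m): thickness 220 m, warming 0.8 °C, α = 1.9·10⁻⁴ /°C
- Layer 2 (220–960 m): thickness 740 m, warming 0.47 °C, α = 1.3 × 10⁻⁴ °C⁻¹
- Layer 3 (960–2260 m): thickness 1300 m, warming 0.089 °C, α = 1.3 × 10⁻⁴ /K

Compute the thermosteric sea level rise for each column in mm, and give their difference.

Δh_A ≈ 210 mm, Δh_B ≈ 93.7 mm; difference ≈ 117 mm

A 0–200 m: 0.8 × 3.4×10⁻⁴ × 200 = 0.05440 m
A Layer 2: 2.1×10⁻⁴ × 830 × 0.27 = 0.047061 m
A 1030–2630 m: 2×10⁻⁴ × 0.34 × 1600 = 0.10880 m
A total: 0.210261 m
B Layer 1: 220 × 1.9×10⁻⁴ × 0.8 = 0.03344 m
B Layer 2: 0.47 × 1.3×10⁻⁴ × 740 = 0.045214 m
B 1.3×10⁻⁴ × 1300 × 0.089 = 0.015041 m
B total: 0.093695 m
Difference: 0.210261 − 0.093695 = 0.116566 m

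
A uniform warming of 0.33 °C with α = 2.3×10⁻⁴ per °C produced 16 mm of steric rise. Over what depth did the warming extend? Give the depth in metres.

H ≈ 211 m

H = Δh/(αΔT) = 0.016 / (2.3×10⁻⁴ × 0.33) ≈ 210.8 m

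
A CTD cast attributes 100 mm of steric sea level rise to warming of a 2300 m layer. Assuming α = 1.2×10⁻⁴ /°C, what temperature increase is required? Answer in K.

about 0.36 K

ΔT = Δh/(αH) = 0.1 / (1.2×10⁻⁴ × 2300) ≈ 0.3623 K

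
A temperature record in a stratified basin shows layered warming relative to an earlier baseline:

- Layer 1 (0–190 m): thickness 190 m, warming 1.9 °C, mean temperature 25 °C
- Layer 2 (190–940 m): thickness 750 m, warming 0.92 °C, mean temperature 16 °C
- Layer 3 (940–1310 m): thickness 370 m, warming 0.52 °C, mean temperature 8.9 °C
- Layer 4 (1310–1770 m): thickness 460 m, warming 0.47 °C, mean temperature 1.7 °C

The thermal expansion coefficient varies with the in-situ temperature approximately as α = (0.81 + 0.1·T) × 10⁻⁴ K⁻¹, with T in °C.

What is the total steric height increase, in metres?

Layer 1: α = (0.81 + 0.1×25)×10⁻⁴ = 3.31×10⁻⁴ K⁻¹
Layer 2: α = (0.81 + 0.1×16)×10⁻⁴ = 2.41×10⁻⁴ K⁻¹
Layer 3: α = (0.81 + 0.1×8.9)×10⁻⁴ = 1.7×10⁻⁴ K⁻¹
Layer 4: α = (0.81 + 0.1×1.7)×10⁻⁴ = 0.98×10⁻⁴ K⁻¹
Layer 1: 1.9 × 3.31×10⁻⁴ × 190 = 0.119491 m
0.92 × 2.41×10⁻⁴ × 750 = 0.16629 m
Layer 3: 370 × 0.52 × 1.7×10⁻⁴ = 0.032708 m
Layer 4: 0.47 × 460 × 0.98×10⁻⁴ = 0.0211876 m
Δh = 0.119491 + 0.16629 + 0.032708 + 0.0211876 = 0.3396766 m

about 0.34 m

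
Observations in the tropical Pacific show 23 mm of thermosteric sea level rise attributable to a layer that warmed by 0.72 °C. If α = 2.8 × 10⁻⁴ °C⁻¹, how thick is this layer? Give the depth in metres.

H = Δh/(αΔT) = 0.023 / (2.8×10⁻⁴ × 0.72) ≈ 114.1 m

H ≈ 110 m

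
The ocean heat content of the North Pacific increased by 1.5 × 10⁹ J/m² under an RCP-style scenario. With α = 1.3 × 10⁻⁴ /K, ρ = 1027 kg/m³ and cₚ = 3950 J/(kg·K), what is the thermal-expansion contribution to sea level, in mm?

Δh ≈ 48 mm

Δh = αQ/(ρcₚ) = 1.3×10⁻⁴ × 1.5×10⁹ / (1027 × 3950) ≈ 0.048069 m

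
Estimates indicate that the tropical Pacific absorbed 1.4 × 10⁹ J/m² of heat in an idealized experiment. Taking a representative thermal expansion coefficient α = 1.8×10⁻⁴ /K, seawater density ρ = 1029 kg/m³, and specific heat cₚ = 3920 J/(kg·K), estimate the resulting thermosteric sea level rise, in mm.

Δh = αQ/(ρcₚ) = 1.8×10⁻⁴ × 1.4×10⁹ / (1029 × 3920) ≈ 0.062474 m

62.5 mm of thermosteric rise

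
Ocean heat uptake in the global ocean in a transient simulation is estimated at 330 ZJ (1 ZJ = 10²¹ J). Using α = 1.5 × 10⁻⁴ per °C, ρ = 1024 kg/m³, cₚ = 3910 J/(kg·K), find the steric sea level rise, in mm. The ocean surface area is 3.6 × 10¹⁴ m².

Per unit area: Q = 330×10²¹ / (3.6×10¹⁴) ≈ 9.167×10⁸ J/m²
Δh = αQ/(ρcₚ) = 1.5×10⁻⁴ × 9.167×10⁸ / (1024 × 3910) ≈ 0.034343 m

Δh ≈ 34.3 mm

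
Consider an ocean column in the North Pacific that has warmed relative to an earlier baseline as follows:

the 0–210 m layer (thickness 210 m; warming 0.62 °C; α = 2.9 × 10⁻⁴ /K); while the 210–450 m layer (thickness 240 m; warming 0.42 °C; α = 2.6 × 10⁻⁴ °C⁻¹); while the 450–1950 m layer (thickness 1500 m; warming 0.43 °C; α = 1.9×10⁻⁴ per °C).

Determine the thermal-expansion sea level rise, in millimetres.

Layer 1: 2.9×10⁻⁴ × 210 × 0.62 = 0.037758 m
210–450 m: 2.6×10⁻⁴ × 240 × 0.42 = 0.026208 m
Layer 3: 1500 × 1.9×10⁻⁴ × 0.43 = 0.12255 m
Δh = 0.037758 + 0.026208 + 0.12255 = 0.186516 m ≈ 187 mm

Δh = 187 mm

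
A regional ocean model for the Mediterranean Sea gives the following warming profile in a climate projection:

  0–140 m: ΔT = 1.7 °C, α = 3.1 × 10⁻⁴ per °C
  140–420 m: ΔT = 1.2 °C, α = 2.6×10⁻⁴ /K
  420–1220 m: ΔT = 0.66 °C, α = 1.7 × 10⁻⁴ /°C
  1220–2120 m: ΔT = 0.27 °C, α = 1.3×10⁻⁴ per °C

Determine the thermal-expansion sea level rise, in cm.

about 28.2 cm

Layer 1: 140 × 1.7 × 3.1×10⁻⁴ = 0.07378 m
Layer 2: 1.2 × 280 × 2.6×10⁻⁴ = 0.08736 m
420–1220 m: 1.7×10⁻⁴ × 0.66 × 800 = 0.08976 m
0.27 × 900 × 1.3×10⁻⁴ = 0.03159 m
Δh = 0.07378 + 0.08736 + 0.08976 + 0.03159 = 0.28249 m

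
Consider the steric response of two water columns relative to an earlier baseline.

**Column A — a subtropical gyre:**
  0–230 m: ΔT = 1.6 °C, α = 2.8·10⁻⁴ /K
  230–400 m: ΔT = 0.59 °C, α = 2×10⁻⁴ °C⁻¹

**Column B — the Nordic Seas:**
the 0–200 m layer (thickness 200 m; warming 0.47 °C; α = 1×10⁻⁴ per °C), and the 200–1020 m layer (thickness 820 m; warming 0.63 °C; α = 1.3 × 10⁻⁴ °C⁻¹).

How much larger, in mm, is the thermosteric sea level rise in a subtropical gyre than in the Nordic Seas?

A 2.8×10⁻⁴ × 230 × 1.6 = 0.10304 m
A 230–400 m: 0.59 × 170 × 2×10⁻⁴ = 0.02006 m
A total: 0.12310 m
B 0–200 m: 200 × 1×10⁻⁴ × 0.47 = 0.00940 m
B Layer 2: 820 × 1.3×10⁻⁴ × 0.63 = 0.067158 m
B total: 0.076558 m
Difference: 0.12310 − 0.076558 = 0.046542 m

Δh_A − Δh_B ≈ 47 mm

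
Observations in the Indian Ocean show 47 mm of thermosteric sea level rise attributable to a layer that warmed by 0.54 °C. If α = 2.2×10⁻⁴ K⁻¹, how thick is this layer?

about 400 m

H = Δh/(αΔT) = 0.047 / (2.2×10⁻⁴ × 0.54) ≈ 395.6 m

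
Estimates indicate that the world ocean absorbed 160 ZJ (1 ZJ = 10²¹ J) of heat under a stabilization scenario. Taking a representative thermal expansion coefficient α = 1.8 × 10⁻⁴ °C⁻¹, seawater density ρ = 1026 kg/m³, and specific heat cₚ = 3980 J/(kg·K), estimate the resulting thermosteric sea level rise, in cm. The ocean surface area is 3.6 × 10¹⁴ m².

2.0 cm

Per unit area: Q = 160×10²¹ / (3.6×10¹⁴) ≈ 4.444×10⁸ J/m²
Δh = αQ/(ρcₚ) = 1.8×10⁻⁴ × 4.444×10⁸ / (1026 × 3980) ≈ 0.019589 m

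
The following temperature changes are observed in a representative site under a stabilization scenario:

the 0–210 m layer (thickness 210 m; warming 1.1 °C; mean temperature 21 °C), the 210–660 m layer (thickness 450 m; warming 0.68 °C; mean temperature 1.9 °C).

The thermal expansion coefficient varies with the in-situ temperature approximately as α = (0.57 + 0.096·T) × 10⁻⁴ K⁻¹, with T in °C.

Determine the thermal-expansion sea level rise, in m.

about 0.0828 m

Layer 1: α = (0.57 + 0.096×21)×10⁻⁴ = 2.586×10⁻⁴ K⁻¹
Layer 2: α = (0.57 + 0.096×1.9)×10⁻⁴ = 0.7524×10⁻⁴ K⁻¹
Layer 1: 210 × 2.586×10⁻⁴ × 1.1 = 0.0597366 m
Layer 2: 450 × 0.7524×10⁻⁴ × 0.68 = 0.02302344 m
Δh = 0.0597366 + 0.02302344 = 0.08276004 m ≈ 0.0828 m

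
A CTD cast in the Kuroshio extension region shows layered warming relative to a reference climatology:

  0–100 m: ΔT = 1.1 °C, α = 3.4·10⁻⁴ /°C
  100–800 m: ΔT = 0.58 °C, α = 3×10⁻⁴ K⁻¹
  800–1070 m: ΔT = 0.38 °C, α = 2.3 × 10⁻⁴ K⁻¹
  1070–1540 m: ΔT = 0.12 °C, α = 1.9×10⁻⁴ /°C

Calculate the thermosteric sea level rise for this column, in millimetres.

Δh ≈ 190 mm

0–100 m: 3.4×10⁻⁴ × 1.1 × 100 = 0.03740 m
100–800 m: 3×10⁻⁴ × 700 × 0.58 = 0.12180 m
800–1070 m: 2.3×10⁻⁴ × 270 × 0.38 = 0.023598 m
470 × 0.12 × 1.9×10⁻⁴ = 0.010716 m
Δh = 0.03740 + 0.12180 + 0.023598 + 0.010716 = 0.193514 m ≈ 190 mm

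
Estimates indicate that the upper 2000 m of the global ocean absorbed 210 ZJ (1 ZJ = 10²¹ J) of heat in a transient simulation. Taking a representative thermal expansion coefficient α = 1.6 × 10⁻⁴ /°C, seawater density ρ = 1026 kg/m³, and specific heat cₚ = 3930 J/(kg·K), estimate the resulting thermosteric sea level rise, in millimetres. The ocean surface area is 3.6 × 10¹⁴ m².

Per unit area: Q = 210×10²¹ / (3.6×10¹⁴) ≈ 5.833×10⁸ J/m²
Δh = αQ/(ρcₚ) = 1.6×10⁻⁴ × 5.833×10⁸ / (1026 × 3930) ≈ 0.023146 m

23.1 mm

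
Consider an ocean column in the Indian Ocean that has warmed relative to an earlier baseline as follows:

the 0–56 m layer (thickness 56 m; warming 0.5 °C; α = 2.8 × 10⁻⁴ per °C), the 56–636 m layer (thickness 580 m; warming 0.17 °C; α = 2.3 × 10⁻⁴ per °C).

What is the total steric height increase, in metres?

0.5 × 56 × 2.8×10⁻⁴ = 0.00784 m
0.17 × 2.3×10⁻⁴ × 580 = 0.022678 m
Δh = 0.00784 + 0.022678 = 0.030518 m

Δh = 0.0305 m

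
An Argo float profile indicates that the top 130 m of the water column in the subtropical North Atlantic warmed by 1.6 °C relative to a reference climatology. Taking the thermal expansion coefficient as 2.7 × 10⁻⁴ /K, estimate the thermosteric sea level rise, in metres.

Δh = αΔT·H = 2.7×10⁻⁴ × 1.6 × 130 = 0.05616 m

Δh ≈ 0.0562 m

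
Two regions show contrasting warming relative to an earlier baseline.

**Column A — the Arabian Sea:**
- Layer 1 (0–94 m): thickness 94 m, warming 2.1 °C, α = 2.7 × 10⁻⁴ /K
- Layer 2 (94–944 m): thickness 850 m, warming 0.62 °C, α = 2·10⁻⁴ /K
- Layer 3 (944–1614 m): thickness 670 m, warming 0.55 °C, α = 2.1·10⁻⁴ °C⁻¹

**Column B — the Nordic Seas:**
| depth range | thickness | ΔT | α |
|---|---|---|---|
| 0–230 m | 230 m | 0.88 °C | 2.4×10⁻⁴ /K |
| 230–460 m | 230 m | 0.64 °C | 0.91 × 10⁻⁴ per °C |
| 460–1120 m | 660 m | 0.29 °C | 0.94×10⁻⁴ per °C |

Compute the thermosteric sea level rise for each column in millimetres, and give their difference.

A 2.7×10⁻⁴ × 2.1 × 94 = 0.053298 m
A Layer 2: 850 × 2×10⁻⁴ × 0.62 = 0.10540 m
A Layer 3: 2.1×10⁻⁴ × 0.55 × 670 = 0.077385 m
A total: 0.236083 m
B 0–230 m: 0.88 × 230 × 2.4×10⁻⁴ = 0.048576 m
B 230 × 0.91×10⁻⁴ × 0.64 = 0.0133952 m
B Layer 3: 660 × 0.29 × 0.94×10⁻⁴ = 0.0179916 m
B total: 0.0799628 m
Difference: 0.236083 − 0.0799628 = 0.1561202 m

Δh_A ≈ 240 mm, Δh_B ≈ 80 mm; difference ≈ 160 mm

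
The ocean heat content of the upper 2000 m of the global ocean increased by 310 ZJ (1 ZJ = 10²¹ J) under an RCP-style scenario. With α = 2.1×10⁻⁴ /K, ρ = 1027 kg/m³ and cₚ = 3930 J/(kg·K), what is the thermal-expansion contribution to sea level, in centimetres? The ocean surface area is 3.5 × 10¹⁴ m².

Per unit area: Q = 310×10²¹ / (3.5×10¹⁴) ≈ 8.857×10⁸ J/m²
Δh = αQ/(ρcₚ) = 2.1×10⁻⁴ × 8.857×10⁸ / (1027 × 3930) ≈ 0.046083 m

Δh ≈ 4.61 cm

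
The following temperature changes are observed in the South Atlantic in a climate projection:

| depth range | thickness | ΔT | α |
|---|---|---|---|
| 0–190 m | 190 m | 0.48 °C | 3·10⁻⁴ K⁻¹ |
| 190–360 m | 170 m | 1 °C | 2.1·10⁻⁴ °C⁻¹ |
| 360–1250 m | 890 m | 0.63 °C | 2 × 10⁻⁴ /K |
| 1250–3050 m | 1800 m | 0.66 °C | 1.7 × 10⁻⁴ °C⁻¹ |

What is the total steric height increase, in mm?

377 mm

0–190 m: 0.48 × 190 × 3×10⁻⁴ = 0.02736 m
170 × 2.1×10⁻⁴ × 1 = 0.03570 m
Layer 3: 890 × 0.63 × 2×10⁻⁴ = 0.11214 m
Layer 4: 0.66 × 1800 × 1.7×10⁻⁴ = 0.20196 m
Δh = 0.02736 + 0.03570 + 0.11214 + 0.20196 = 0.37716 m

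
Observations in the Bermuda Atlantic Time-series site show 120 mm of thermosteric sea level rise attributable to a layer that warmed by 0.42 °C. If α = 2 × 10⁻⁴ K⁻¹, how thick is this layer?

H = Δh/(αΔT) = 0.12 / (2×10⁻⁴ × 0.42) ≈ 1429 m

about 1430 m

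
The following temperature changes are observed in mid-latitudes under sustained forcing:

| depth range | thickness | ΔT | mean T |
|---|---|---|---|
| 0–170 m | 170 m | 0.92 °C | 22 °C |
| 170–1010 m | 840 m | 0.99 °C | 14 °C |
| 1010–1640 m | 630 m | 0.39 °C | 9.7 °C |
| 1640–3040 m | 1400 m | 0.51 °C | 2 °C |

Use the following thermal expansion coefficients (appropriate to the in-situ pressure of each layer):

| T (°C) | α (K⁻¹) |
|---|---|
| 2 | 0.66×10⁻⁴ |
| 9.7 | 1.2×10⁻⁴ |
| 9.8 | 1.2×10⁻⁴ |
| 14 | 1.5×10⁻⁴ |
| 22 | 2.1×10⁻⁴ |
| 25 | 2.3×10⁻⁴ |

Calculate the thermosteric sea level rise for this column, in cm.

23 cm of thermosteric rise

Layer 1 at 22 °C → α = 2.1×10⁻⁴ K⁻¹
Layer 2 at 14 °C → α = 1.5×10⁻⁴ K⁻¹
Layer 3 at 9.7 °C → α = 1.2×10⁻⁴ K⁻¹
Layer 4 at 2 °C → α = 0.66×10⁻⁴ K⁻¹
0–170 m: 170 × 2.1×10⁻⁴ × 0.92 = 0.032844 m
170–1010 m: 0.99 × 840 × 1.5×10⁻⁴ = 0.12474 m
1010–1640 m: 630 × 1.2×10⁻⁴ × 0.39 = 0.029484 m
Layer 4: 0.66×10⁻⁴ × 1400 × 0.51 = 0.047124 m
Δh = 0.032844 + 0.12474 + 0.029484 + 0.047124 = 0.234192 m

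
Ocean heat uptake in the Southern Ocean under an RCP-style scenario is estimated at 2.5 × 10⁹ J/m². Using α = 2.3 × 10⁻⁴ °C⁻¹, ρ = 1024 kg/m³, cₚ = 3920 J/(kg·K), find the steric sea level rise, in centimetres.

Δh = αQ/(ρcₚ) = 2.3×10⁻⁴ × 2.5×10⁹ / (1024 × 3920) ≈ 0.14325 m

14 cm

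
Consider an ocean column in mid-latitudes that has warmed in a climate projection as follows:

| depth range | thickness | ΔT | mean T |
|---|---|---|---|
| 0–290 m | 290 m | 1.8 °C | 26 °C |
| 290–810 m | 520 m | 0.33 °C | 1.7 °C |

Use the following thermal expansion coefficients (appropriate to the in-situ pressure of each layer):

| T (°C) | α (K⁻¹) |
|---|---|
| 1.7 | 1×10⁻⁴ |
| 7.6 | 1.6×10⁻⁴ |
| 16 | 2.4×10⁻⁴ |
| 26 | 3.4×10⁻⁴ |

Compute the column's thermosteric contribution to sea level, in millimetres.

195 mm

Layer 1 at 26 °C → α = 3.4×10⁻⁴ K⁻¹
Layer 2 at 1.7 °C → α = 1×10⁻⁴ K⁻¹
Layer 1: 290 × 1.8 × 3.4×10⁻⁴ = 0.17748 m
Layer 2: 0.33 × 520 × 1×10⁻⁴ = 0.01716 m
Δh = 0.17748 + 0.01716 = 0.19464 m ≈ 195 mm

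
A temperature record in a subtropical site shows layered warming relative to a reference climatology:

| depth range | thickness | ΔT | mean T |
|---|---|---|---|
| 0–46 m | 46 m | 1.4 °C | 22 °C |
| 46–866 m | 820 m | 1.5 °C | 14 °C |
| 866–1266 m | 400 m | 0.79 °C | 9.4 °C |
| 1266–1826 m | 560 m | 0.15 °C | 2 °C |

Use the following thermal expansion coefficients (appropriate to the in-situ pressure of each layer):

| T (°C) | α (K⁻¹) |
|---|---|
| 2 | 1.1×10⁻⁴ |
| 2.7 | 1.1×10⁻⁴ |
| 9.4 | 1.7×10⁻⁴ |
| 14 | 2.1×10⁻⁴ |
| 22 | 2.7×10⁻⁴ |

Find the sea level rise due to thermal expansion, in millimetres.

339 mm

Layer 1 at 22 °C → α = 2.7×10⁻⁴ K⁻¹
Layer 2 at 14 °C → α = 2.1×10⁻⁴ K⁻¹
Layer 3 at 9.4 °C → α = 1.7×10⁻⁴ K⁻¹
Layer 4 at 2 °C → α = 1.1×10⁻⁴ K⁻¹
Layer 1: 2.7×10⁻⁴ × 1.4 × 46 = 0.017388 m
46–866 m: 1.5 × 2.1×10⁻⁴ × 820 = 0.25830 m
0.79 × 400 × 1.7×10⁻⁴ = 0.05372 m
0.15 × 1.1×10⁻⁴ × 560 = 0.00924 m
Δh = 0.017388 + 0.25830 + 0.05372 + 0.00924 = 0.338648 m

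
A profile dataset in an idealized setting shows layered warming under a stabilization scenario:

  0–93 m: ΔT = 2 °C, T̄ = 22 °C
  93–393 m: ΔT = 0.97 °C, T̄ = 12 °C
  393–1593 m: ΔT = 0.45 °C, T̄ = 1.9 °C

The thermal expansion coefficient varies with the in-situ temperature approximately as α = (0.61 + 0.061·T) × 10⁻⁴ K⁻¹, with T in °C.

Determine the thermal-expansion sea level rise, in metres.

Layer 1: α = (0.61 + 0.061×22)×10⁻⁴ = 1.952×10⁻⁴ K⁻¹
Layer 2: α = (0.61 + 0.061×12)×10⁻⁴ = 1.342×10⁻⁴ K⁻¹
Layer 3: α = (0.61 + 0.061×1.9)×10⁻⁴ = 0.7259×10⁻⁴ K⁻¹
Layer 1: 1.952×10⁻⁴ × 2 × 93 = 0.0363072 m
93–393 m: 300 × 1.342×10⁻⁴ × 0.97 = 0.0390522 m
0.7259×10⁻⁴ × 0.45 × 1200 = 0.0391986 m
Δh = 0.0363072 + 0.0390522 + 0.0391986 = 0.114558 m ≈ 0.115 m

Δh = 0.115 m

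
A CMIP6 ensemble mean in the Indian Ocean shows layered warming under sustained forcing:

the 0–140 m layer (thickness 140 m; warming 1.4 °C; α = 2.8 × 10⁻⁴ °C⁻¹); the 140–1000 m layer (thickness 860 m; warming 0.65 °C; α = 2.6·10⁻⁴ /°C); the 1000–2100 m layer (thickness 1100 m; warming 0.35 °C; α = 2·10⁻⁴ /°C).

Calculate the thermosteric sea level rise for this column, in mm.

Layer 1: 140 × 2.8×10⁻⁴ × 1.4 = 0.05488 m
Layer 2: 860 × 2.6×10⁻⁴ × 0.65 = 0.14534 m
1000–2100 m: 0.35 × 1100 × 2×10⁻⁴ = 0.07700 m
Δh = 0.05488 + 0.14534 + 0.07700 = 0.27722 m ≈ 277 mm

Δh ≈ 277 mm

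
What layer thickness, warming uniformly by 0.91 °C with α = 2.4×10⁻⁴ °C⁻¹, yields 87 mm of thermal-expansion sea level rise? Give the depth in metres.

398 m

H = Δh/(αΔT) = 0.087 / (2.4×10⁻⁴ × 0.91) ≈ 398.4 m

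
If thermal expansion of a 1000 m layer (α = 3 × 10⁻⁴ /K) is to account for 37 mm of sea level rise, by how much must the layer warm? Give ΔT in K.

ΔT = Δh/(αH) = 0.037 / (3×10⁻⁴ × 1000) ≈ 0.1233 K

about 0.12 K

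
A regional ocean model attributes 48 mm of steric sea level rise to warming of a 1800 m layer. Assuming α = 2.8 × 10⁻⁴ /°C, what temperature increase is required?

about 0.095 °C

ΔT = Δh/(αH) = 0.048 / (2.8×10⁻⁴ × 1800) ≈ 0.09524 °C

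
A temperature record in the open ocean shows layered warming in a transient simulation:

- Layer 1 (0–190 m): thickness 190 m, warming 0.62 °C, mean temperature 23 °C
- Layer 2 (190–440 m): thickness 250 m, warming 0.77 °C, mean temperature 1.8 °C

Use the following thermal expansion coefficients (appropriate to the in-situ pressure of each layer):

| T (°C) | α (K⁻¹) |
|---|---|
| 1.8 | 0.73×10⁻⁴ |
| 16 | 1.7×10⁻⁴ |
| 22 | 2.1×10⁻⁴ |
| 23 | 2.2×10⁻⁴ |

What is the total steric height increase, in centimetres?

Layer 1 at 23 °C → α = 2.2×10⁻⁴ K⁻¹
Layer 2 at 1.8 °C → α = 0.73×10⁻⁴ K⁻¹
Layer 1: 190 × 0.62 × 2.2×10⁻⁴ = 0.025916 m
190–440 m: 0.73×10⁻⁴ × 0.77 × 250 = 0.0140525 m
Δh = 0.025916 + 0.0140525 = 0.0399685 m ≈ 4.0 cm

about 4.0 cm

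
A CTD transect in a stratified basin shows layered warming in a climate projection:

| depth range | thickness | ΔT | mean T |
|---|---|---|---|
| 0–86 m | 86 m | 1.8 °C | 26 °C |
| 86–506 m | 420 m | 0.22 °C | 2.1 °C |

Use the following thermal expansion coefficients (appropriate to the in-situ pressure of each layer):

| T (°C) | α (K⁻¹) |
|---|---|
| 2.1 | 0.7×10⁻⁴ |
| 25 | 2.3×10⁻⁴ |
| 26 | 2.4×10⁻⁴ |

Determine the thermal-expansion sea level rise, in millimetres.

Δh ≈ 43.6 mm

Layer 1 at 26 °C → α = 2.4×10⁻⁴ K⁻¹
Layer 2 at 2.1 °C → α = 0.7×10⁻⁴ K⁻¹
Layer 1: 1.8 × 2.4×10⁻⁴ × 86 = 0.037152 m
0.22 × 0.7×10⁻⁴ × 420 = 0.006468 m
Δh = 0.037152 + 0.006468 = 0.04362 m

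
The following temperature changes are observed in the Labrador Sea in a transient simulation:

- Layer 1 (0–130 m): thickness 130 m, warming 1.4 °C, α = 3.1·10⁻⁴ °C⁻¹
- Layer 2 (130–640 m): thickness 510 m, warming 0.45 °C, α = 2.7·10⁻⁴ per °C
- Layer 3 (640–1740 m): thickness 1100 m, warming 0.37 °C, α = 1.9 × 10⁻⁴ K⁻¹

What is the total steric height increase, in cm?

about 19.6 cm

130 × 1.4 × 3.1×10⁻⁴ = 0.05642 m
Layer 2: 0.45 × 510 × 2.7×10⁻⁴ = 0.061965 m
Layer 3: 1100 × 0.37 × 1.9×10⁻⁴ = 0.07733 m
Δh = 0.05642 + 0.061965 + 0.07733 = 0.195715 m ≈ 19.6 cm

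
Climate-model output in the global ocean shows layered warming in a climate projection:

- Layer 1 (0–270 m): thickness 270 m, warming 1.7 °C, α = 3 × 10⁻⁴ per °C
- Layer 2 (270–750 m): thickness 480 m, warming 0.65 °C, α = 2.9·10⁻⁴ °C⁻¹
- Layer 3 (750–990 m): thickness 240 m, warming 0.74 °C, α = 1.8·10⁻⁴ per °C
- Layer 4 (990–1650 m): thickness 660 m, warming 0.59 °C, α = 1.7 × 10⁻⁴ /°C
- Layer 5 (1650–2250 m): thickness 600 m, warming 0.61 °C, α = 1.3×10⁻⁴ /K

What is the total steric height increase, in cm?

0–270 m: 3×10⁻⁴ × 270 × 1.7 = 0.13770 m
270–750 m: 2.9×10⁻⁴ × 0.65 × 480 = 0.09048 m
Layer 3: 0.74 × 1.8×10⁻⁴ × 240 = 0.031968 m
990–1650 m: 660 × 0.59 × 1.7×10⁻⁴ = 0.066198 m
1.3×10⁻⁴ × 600 × 0.61 = 0.04758 m
Δh = 0.13770 + 0.09048 + 0.031968 + 0.066198 + 0.04758 = 0.373926 m

Δh ≈ 37.4 cm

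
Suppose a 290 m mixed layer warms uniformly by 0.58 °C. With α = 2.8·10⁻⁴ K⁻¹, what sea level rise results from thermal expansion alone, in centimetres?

Δh = αΔT·H = 2.8×10⁻⁴ × 0.58 × 290 = 0.047096 m

Δh ≈ 4.7 cm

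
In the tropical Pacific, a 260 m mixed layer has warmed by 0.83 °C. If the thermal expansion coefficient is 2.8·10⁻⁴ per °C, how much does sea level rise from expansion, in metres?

0.0604 m of thermosteric rise

Δh = αΔT·H = 2.8×10⁻⁴ × 0.83 × 260 = 0.060424 m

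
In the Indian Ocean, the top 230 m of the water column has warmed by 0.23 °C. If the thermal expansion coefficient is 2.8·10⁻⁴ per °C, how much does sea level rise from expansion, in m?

0.015 m

Δh = αΔT·H = 2.8×10⁻⁴ × 0.23 × 230 = 0.014812 m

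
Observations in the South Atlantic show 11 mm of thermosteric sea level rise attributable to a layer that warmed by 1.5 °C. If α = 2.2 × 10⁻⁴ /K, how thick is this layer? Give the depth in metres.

H = Δh/(αΔT) = 0.011 / (2.2×10⁻⁴ × 1.5) ≈ 33.33 m

H ≈ 33.3 m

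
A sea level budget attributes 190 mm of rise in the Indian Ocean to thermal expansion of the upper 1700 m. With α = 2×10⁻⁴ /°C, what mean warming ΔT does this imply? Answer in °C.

about 0.559 °C

ΔT = Δh/(αH) = 0.19 / (2×10⁻⁴ × 1700) ≈ 0.5588 °C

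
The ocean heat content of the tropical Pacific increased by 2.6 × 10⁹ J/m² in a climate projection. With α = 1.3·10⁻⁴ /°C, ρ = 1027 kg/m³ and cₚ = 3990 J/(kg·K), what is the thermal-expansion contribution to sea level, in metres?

0.082 m

Δh = αQ/(ρcₚ) = 1.3×10⁻⁴ × 2.6×10⁹ / (1027 × 3990) ≈ 0.082485 m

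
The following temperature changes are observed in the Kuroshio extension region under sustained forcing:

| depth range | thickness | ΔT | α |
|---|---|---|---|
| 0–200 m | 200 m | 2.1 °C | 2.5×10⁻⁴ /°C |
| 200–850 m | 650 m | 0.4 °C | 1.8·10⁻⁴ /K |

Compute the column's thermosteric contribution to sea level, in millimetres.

Δh = 152 mm

Layer 1: 2.1 × 2.5×10⁻⁴ × 200 = 0.10500 m
650 × 1.8×10⁻⁴ × 0.4 = 0.04680 m
Δh = 0.10500 + 0.04680 = 0.15180 m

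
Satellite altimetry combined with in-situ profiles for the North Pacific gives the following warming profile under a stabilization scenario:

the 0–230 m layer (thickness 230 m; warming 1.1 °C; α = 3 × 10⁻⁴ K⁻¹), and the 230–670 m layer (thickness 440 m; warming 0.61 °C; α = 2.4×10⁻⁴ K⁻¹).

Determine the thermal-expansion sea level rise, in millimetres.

Layer 1: 3×10⁻⁴ × 230 × 1.1 = 0.07590 m
0.61 × 440 × 2.4×10⁻⁴ = 0.064416 m
Δh = 0.07590 + 0.064416 = 0.140316 m

Δh = 140 mm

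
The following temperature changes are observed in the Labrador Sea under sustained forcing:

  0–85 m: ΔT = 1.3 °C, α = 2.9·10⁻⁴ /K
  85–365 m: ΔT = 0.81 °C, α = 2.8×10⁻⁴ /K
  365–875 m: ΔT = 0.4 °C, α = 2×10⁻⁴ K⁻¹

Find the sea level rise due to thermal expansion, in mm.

136 mm of thermosteric rise

0–85 m: 1.3 × 2.9×10⁻⁴ × 85 = 0.032045 m
0.81 × 2.8×10⁻⁴ × 280 = 0.063504 m
2×10⁻⁴ × 510 × 0.4 = 0.04080 m
Δh = 0.032045 + 0.063504 + 0.04080 = 0.136349 m ≈ 136 mm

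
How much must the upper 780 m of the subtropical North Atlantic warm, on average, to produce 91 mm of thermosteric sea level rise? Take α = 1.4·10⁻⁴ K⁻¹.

about 0.833 K

ΔT = Δh/(αH) = 0.091 / (1.4×10⁻⁴ × 780) ≈ 0.8333 K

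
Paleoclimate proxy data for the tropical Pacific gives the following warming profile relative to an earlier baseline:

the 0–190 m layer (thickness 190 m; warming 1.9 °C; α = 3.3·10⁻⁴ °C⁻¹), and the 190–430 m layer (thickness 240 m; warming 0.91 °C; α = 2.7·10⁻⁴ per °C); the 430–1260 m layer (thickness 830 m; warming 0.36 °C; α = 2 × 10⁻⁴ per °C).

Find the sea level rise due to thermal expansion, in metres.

Layer 1: 1.9 × 190 × 3.3×10⁻⁴ = 0.11913 m
Layer 2: 240 × 0.91 × 2.7×10⁻⁴ = 0.058968 m
430–1260 m: 0.36 × 830 × 2×10⁻⁴ = 0.05976 m
Δh = 0.11913 + 0.058968 + 0.05976 = 0.237858 m

about 0.238 m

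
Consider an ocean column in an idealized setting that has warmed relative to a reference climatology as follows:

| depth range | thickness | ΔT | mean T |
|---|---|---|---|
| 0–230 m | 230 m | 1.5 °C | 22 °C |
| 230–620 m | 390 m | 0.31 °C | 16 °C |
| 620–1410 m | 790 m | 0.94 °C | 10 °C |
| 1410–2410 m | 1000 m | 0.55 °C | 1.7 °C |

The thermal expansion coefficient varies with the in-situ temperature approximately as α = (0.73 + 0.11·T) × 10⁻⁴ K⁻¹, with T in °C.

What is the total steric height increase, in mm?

Layer 1: α = (0.73 + 0.11×22)×10⁻⁴ = 3.15×10⁻⁴ K⁻¹
Layer 2: α = (0.73 + 0.11×16)×10⁻⁴ = 2.49×10⁻⁴ K⁻¹
Layer 3: α = (0.73 + 0.11×10)×10⁻⁴ = 1.83×10⁻⁴ K⁻¹
Layer 4: α = (0.73 + 0.11×1.7)×10⁻⁴ = 0.917×10⁻⁴ K⁻¹
3.15×10⁻⁴ × 230 × 1.5 = 0.108675 m
230–620 m: 2.49×10⁻⁴ × 390 × 0.31 = 0.0301041 m
1.83×10⁻⁴ × 790 × 0.94 = 0.1358958 m
Layer 4: 1000 × 0.55 × 0.917×10⁻⁴ = 0.050435 m
Δh = 0.108675 + 0.0301041 + 0.1358958 + 0.050435 = 0.3251099 m

325 mm of thermosteric rise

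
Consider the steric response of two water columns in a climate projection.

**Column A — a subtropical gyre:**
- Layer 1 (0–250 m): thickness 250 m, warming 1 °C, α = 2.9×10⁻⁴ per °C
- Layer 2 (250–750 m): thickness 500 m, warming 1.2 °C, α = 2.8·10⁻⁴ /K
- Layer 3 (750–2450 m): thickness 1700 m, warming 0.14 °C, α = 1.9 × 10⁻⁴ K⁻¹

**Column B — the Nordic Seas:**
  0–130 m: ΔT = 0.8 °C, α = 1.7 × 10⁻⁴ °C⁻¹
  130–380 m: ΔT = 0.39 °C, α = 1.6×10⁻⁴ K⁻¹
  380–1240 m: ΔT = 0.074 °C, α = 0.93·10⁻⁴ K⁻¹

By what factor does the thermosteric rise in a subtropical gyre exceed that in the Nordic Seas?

a factor of 7.29

A 0–250 m: 2.9×10⁻⁴ × 1 × 250 = 0.07250 m
A 250–750 m: 500 × 2.8×10⁻⁴ × 1.2 = 0.16800 m
A Layer 3: 1.9×10⁻⁴ × 0.14 × 1700 = 0.04522 m
A total: 0.28572 m
B 0–130 m: 0.8 × 1.7×10⁻⁴ × 130 = 0.01768 m
B 130–380 m: 1.6×10⁻⁴ × 250 × 0.39 = 0.01560 m
B Layer 3: 0.074 × 0.93×10⁻⁴ × 860 = 0.00591852 m
B total: 0.03919852 m
Ratio: 0.28572 / 0.03919852 ≈ 7.289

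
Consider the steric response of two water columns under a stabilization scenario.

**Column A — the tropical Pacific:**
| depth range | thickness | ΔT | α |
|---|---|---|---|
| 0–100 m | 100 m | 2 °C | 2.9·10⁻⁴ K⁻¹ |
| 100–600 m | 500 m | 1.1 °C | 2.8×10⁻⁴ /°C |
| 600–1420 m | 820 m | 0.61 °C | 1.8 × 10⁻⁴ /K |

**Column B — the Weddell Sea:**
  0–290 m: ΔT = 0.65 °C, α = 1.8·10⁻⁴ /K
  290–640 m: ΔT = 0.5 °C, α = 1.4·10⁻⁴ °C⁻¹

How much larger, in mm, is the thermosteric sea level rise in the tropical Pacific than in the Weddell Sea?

A 0–100 m: 2 × 100 × 2.9×10⁻⁴ = 0.05800 m
A Layer 2: 2.8×10⁻⁴ × 500 × 1.1 = 0.15400 m
A 600–1420 m: 1.8×10⁻⁴ × 820 × 0.61 = 0.090036 m
A total: 0.302036 m
B Layer 1: 1.8×10⁻⁴ × 290 × 0.65 = 0.03393 m
B Layer 2: 350 × 1.4×10⁻⁴ × 0.5 = 0.02450 m
B total: 0.05843 m
Difference: 0.302036 − 0.05843 = 0.243606 m

240 mm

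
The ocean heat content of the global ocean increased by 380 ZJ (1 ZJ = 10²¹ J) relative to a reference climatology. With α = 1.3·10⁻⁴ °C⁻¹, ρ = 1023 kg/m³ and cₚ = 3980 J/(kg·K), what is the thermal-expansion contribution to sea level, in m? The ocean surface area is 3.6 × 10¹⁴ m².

0.0337 m

Per unit area: Q = 380×10²¹ / (3.6×10¹⁴) ≈ 1.056×10⁹ J/m²
Δh = αQ/(ρcₚ) = 1.3×10⁻⁴ × 1.056×10⁹ / (1023 × 3980) ≈ 0.033717 m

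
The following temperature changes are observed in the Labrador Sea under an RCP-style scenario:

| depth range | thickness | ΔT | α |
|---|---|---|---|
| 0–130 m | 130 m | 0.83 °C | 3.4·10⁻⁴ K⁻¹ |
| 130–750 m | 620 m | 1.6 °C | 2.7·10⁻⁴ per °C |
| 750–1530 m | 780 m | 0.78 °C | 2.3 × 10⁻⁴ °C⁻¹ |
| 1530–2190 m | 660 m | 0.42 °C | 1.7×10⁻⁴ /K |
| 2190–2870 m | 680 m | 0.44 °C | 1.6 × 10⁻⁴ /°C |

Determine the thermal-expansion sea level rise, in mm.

539 mm of thermosteric rise

Layer 1: 3.4×10⁻⁴ × 0.83 × 130 = 0.036686 m
2.7×10⁻⁴ × 1.6 × 620 = 0.26784 m
Layer 3: 780 × 2.3×10⁻⁴ × 0.78 = 0.139932 m
Layer 4: 0.42 × 1.7×10⁻⁴ × 660 = 0.047124 m
0.44 × 1.6×10⁻⁴ × 680 = 0.047872 m
Δh = 0.036686 + 0.26784 + 0.139932 + 0.047124 + 0.047872 = 0.539454 m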